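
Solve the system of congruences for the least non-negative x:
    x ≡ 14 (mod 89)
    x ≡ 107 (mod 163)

4019

From x ≡ 14 (mod 89) write x = 14 + 89t. Substituting into x ≡ 107 (mod 163) gives 89t ≡ 93 (mod 163), and since 89⁻¹ ≡ 11 (mod 163), t ≡ 45. Hence x ≡ 14 + 89·45 = 4019 (mod 14507).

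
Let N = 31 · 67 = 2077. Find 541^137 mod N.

847

Mod 31: 541 ≡ 14; by Fermat, exponent reduces to 137 mod 30 = 17; 14^17 ≡ 10 (mod 31).
Mod 67: 541 ≡ 5; by Fermat, exponent reduces to 137 mod 66 = 5; 5^5 ≡ 43 (mod 67).
Combine by CRT: x ≡ 10 (mod 31), x ≡ 43 (mod 67) ⇒ x ≡ 847 (mod 2077).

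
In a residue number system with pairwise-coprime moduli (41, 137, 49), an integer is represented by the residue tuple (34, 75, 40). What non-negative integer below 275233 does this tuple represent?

Combine the congruences pairwise.
From x ≡ 34 (mod 41) write x = 34 + 41t. Substituting into x ≡ 75 (mod 137) gives 41t ≡ 41 (mod 137), and since 41⁻¹ ≡ 127 (mod 137), t ≡ 1. Hence x ≡ 34 + 41·1 = 75 (mod 5617).
From x ≡ 75 (mod 5617) write x = 75 + 5617t. Substituting into x ≡ 40 (mod 49) gives 5617t ≡ 14 (mod 49), and since 31⁻¹ ≡ 19 (mod 49), t ≡ 21. Hence x ≡ 75 + 5617·21 = 118032 (mod 275233).

118032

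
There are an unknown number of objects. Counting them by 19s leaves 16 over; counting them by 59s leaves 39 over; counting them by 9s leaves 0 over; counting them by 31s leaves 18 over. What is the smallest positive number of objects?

146772

The moduli are pairwise coprime; M = 19·59·9·31 = 312759.
M/19 = 16461; 16461 ≡ 7 (mod 19); 7·11 ≡ 1, so inverse 11.
M/59 = 5301; 5301 ≡ 50 (mod 59); 50·13 ≡ 1, so inverse 13.
M/9 = 34751; 34751 ≡ 2 (mod 9); 2·5 ≡ 1, so inverse 5.
M/31 = 10089; 10089 ≡ 14 (mod 31); 14·20 ≡ 1, so inverse 20.
N ≡ 16·16461·11 + 39·5301·13 + 0·34751·5 + 18·10089·20 = 9216783.
9216783 mod 312759 = 146772.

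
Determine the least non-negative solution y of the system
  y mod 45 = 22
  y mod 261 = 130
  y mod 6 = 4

Combine the congruences pairwise.
gcd(45, 261) = 9 and 9 | (130 − 22), so the pair is consistent; merging gives y ≡ 652 (mod 1305), where 1305 = lcm(45, 261).
gcd(1305, 6) = 3 and 3 | (4 − 652), so the pair is consistent; merging gives y ≡ 652 (mod 2610), where 2610 = lcm(1305, 6).
The solution is unique modulo lcm(45, 261, 6) = 2610.

652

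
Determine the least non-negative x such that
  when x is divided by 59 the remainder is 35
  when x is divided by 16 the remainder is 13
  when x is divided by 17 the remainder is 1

14077

Combine the congruences pairwise.
From x ≡ 35 (mod 59) write x = 35 + 59t. Substituting into x ≡ 13 (mod 16) gives 59t ≡ 10 (mod 16), and since 11⁻¹ ≡ 3 (mod 16), t ≡ 14. Hence x ≡ 35 + 59·14 = 861 (mod 944).
From x ≡ 861 (mod 944) write x = 861 + 944t. Substituting into x ≡ 1 (mod 17) gives 944t ≡ 7 (mod 17), and since 9⁻¹ ≡ 2 (mod 17), t ≡ 14. Hence x ≡ 861 + 944·14 = 14077 (mod 16048).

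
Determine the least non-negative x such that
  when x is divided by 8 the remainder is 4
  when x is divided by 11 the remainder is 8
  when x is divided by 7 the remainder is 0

140

The moduli are pairwise coprime; N = 8·11·7 = 616.
N/8 = 77; 77 ≡ 5 (mod 8); 5·5 ≡ 1, so inverse 5.
N/11 = 56; 56 ≡ 1 (mod 11), inverse 1.
N/7 = 88; 88 ≡ 4 (mod 7); 4·2 ≡ 1, so inverse 2.
x ≡ 4·77·5 + 8·56·1 + 0·88·2 = 1988.
1988 mod 616 = 140.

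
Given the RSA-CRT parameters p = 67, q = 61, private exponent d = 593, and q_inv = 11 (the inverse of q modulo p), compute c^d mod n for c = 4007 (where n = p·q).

d_p = d mod (p−1) = 593 mod 66 = 65; d_q = d mod (q−1) = 53.
m₁ = c^(d_p) mod p: c ≡ 54 (mod 67), and 54^65 mod 67 = 36.
m₂ = c^(d_q) mod q: c ≡ 42 (mod 61), and 42^53 mod 61 = 15.
h = q_inv·(m₁ − m₂) mod p = 11·(36 − 15) mod 67 = 30.
m = m₂ + h·q = 15 + 30·61 = 1845.

1845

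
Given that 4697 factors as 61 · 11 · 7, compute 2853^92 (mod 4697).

4405

Mod 61: 2853 ≡ 47; by Fermat, exponent reduces to 92 mod 60 = 32; 47^32 ≡ 13 (mod 61).
Mod 11: 2853 ≡ 4; by Fermat, exponent reduces to 92 mod 10 = 2; 4^2 ≡ 5 (mod 11).
Mod 7: 2853 ≡ 4; by Fermat, exponent reduces to 92 mod 6 = 2; 4^2 ≡ 2 (mod 7).
Combine by CRT: x ≡ 13 (mod 61), x ≡ 5 (mod 11), x ≡ 2 (mod 7) ⇒ x ≡ 4405 (mod 4697).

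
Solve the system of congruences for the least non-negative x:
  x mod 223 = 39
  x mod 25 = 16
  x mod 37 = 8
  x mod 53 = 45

From x ≡ 39 (mod 223) write x = 39 + 223t. Substituting into x ≡ 16 (mod 25) gives 223t ≡ 2 (mod 25), and since 23⁻¹ ≡ 12 (mod 25), t ≡ 24. Hence x ≡ 39 + 223·24 = 5391 (mod 5575).
From x ≡ 5391 (mod 5575) write x = 5391 + 5575t. Substituting into x ≡ 8 (mod 37) gives 5575t ≡ 19 (mod 37), and since 25⁻¹ ≡ 3 (mod 37), t ≡ 20. Hence x ≡ 5391 + 5575·20 = 116891 (mod 206275).
From x ≡ 116891 (mod 206275) write x = 116891 + 206275t. Substituting into x ≡ 45 (mod 53) gives 206275t ≡ 19 (mod 53), and since 52⁻¹ ≡ 52 (mod 53), t ≡ 34. Hence x ≡ 116891 + 206275·34 = 7130241 (mod 10932575).

7130241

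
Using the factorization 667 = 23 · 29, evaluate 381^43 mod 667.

Mod 23: 381 ≡ 13; by Fermat, exponent reduces to 43 mod 22 = 21; 13^21 ≡ 16 (mod 23).
Mod 29: 381 ≡ 4; by Fermat, exponent reduces to 43 mod 28 = 15; 4^15 ≡ 4 (mod 29).
Combine by CRT: x ≡ 16 (mod 23), x ≡ 4 (mod 29) ⇒ x ≡ 62 (mod 667).

62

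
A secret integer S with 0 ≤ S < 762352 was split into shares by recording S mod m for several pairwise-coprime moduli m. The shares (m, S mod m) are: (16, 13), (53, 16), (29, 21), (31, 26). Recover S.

76813

From S ≡ 13 (mod 16) write S = 13 + 16t. Substituting into S ≡ 16 (mod 53) gives 16t ≡ 3 (mod 53), and since 16⁻¹ ≡ 10 (mod 53), t ≡ 30. Hence S ≡ 13 + 16·30 = 493 (mod 848).
From S ≡ 493 (mod 848) write S = 493 + 848t. Substituting into S ≡ 21 (mod 29) gives 848t ≡ 21 (mod 29), and since 7⁻¹ ≡ 25 (mod 29), t ≡ 3. Hence S ≡ 493 + 848·3 = 3037 (mod 24592).
From S ≡ 3037 (mod 24592) write S = 3037 + 24592t. Substituting into S ≡ 26 (mod 31) gives 24592t ≡ 27 (mod 31), and since 9⁻¹ ≡ 7 (mod 31), t ≡ 3. Hence S ≡ 3037 + 24592·3 = 76813 (mod 762352).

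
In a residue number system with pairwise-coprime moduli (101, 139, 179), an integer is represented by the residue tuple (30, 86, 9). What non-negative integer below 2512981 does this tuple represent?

Combine the congruences pairwise.
From x ≡ 30 (mod 101) write x = 30 + 101t. Substituting into x ≡ 86 (mod 139) gives 101t ≡ 56 (mod 139), and since 101⁻¹ ≡ 128 (mod 139), t ≡ 79. Hence x ≡ 30 + 101·79 = 8009 (mod 14039).
From x ≡ 8009 (mod 14039) write x = 8009 + 14039t. Substituting into x ≡ 9 (mod 179) gives 14039t ≡ 55 (mod 179), and since 77⁻¹ ≡ 93 (mod 179), t ≡ 103. Hence x ≡ 8009 + 14039·103 = 1454026 (mod 2512981).

1454026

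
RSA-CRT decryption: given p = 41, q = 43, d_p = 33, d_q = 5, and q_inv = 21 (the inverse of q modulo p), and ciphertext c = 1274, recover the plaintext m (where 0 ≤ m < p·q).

m₁ = c^(d_p) mod p: c ≡ 3 (mod 41), and 3^33 mod 41 = 3.
m₂ = c^(d_q) mod q: c ≡ 27 (mod 43), and 27^5 mod 43 = 22.
h = q_inv·(m₁ − m₂) mod p = 21·(3 − 22) mod 41 = 11.
m = m₂ + h·q = 22 + 11·43 = 495.

495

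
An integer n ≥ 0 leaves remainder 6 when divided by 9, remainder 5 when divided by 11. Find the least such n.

From n ≡ 6 (mod 9) write n = 6 + 9t. Substituting into n ≡ 5 (mod 11) gives 9t ≡ 10 (mod 11), and since 9⁻¹ ≡ 5 (mod 11), t ≡ 6. Hence n ≡ 6 + 9·6 = 60 (mod 99).

60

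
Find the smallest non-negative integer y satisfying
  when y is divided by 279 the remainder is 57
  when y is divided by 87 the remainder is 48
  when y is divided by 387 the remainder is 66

Combine the congruences pairwise.
gcd(279, 87) = 3 and 3 | (48 − 57), so the pair is consistent; merging gives y ≡ 3963 (mod 8091), where 8091 = lcm(279, 87).
gcd(8091, 387) = 9 and 9 | (66 − 3963), so the pair is consistent; merging gives y ≡ 270966 (mod 347913), where 347913 = lcm(8091, 387).
The solution is unique modulo lcm(279, 87, 387) = 347913.

270966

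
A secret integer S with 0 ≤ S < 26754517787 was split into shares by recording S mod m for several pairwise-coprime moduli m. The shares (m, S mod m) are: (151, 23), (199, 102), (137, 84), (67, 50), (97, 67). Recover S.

18739563442

The moduli are pairwise coprime; N = 151·199·137·67·97 = 26754517787.
N/151 = 177182237; 177182237 ≡ 45 (mod 151); 45·47 ≡ 1, so inverse 47.
N/199 = 134444813; 134444813 ≡ 15 (mod 199); 15·146 ≡ 1, so inverse 146.
N/137 = 195288451; 195288451 ≡ 20 (mod 137); 20·48 ≡ 1, so inverse 48.
N/67 = 399321161; 399321161 ≡ 22 (mod 67); 22·64 ≡ 1, so inverse 64.
N/97 = 275819771; 275819771 ≡ 77 (mod 97); 77·63 ≡ 1, so inverse 63.
S ≡ 23·177182237·47 + 102·134444813·146 + 84·195288451·48 + 50·399321161·64 + 67·275819771·63 = 5423152156416.
5423152156416 mod 26754517787 = 18739563442.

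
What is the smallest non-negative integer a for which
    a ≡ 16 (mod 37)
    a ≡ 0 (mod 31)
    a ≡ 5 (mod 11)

11005

The moduli are pairwise coprime; N = 37·31·11 = 12617.
N/37 = 341; 341 ≡ 8 (mod 37); 8·14 ≡ 1, so inverse 14.
N/31 = 407; 407 ≡ 4 (mod 31); 4·8 ≡ 1, so inverse 8.
N/11 = 1147; 1147 ≡ 3 (mod 11); 3·4 ≡ 1, so inverse 4.
a ≡ 16·341·14 + 0·407·8 + 5·1147·4 = 99324.
99324 mod 12617 = 11005.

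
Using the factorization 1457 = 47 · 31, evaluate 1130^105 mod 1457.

249

Mod 47: 1130 ≡ 2; by Fermat, exponent reduces to 105 mod 46 = 13; 2^13 ≡ 14 (mod 47).
Mod 31: 1130 ≡ 14; by Fermat, exponent reduces to 105 mod 30 = 15; 14^15 ≡ 1 (mod 31).
Combine by CRT: x ≡ 14 (mod 47), x ≡ 1 (mod 31) ⇒ x ≡ 249 (mod 1457).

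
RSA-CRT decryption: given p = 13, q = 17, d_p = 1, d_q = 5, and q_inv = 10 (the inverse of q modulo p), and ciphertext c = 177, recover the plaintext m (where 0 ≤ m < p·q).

164

m₁ = c^(d_p) mod p: c ≡ 8 (mod 13), and 8^1 mod 13 = 8.
m₂ = c^(d_q) mod q: c ≡ 7 (mod 17), and 7^5 mod 17 = 11.
h = q_inv·(m₁ − m₂) mod p = 10·(8 − 11) mod 13 = 9.
m = m₂ + h·q = 11 + 9·17 = 164.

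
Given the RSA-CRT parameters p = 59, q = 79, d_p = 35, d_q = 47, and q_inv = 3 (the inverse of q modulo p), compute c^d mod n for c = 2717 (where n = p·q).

4387

m₁ = c^(d_p) mod p: c ≡ 3 (mod 59), and 3^35 mod 59 = 21.
m₂ = c^(d_q) mod q: c ≡ 31 (mod 79), and 31^47 mod 79 = 42.
h = q_inv·(m₁ − m₂) mod p = 3·(21 − 42) mod 59 = 55.
m = m₂ + h·q = 42 + 55·79 = 4387.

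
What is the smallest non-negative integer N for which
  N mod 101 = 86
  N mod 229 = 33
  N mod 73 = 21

Combine the congruences pairwise.
From N ≡ 86 (mod 101) write N = 86 + 101t. Substituting into N ≡ 33 (mod 229) gives 101t ≡ 176 (mod 229), and since 101⁻¹ ≡ 195 (mod 229), t ≡ 199. Hence N ≡ 86 + 101·199 = 20185 (mod 23129).
From N ≡ 20185 (mod 23129) write N = 20185 + 23129t. Substituting into N ≡ 21 (mod 73) gives 23129t ≡ 57 (mod 73), and since 61⁻¹ ≡ 6 (mod 73), t ≡ 50. Hence N ≡ 20185 + 23129·50 = 1176635 (mod 1688417).

1176635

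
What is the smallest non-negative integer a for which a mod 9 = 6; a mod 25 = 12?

87

From a ≡ 6 (mod 9) write a = 6 + 9t. Substituting into a ≡ 12 (mod 25) gives 9t ≡ 6 (mod 25), and since 9⁻¹ ≡ 14 (mod 25), t ≡ 9. Hence a ≡ 6 + 9·9 = 87 (mod 225).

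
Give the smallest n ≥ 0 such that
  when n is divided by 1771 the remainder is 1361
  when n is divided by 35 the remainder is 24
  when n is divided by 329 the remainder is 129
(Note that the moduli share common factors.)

307744

gcd(1771, 35) = 7 and 7 | (24 − 1361), so the pair is consistent; merging gives n ≡ 6674 (mod 8855), where 8855 = lcm(1771, 35).
gcd(8855, 329) = 7 and 7 | (129 − 6674), so the pair is consistent; merging gives n ≡ 307744 (mod 416185), where 416185 = lcm(8855, 329).
The solution is unique modulo lcm(1771, 35, 329) = 416185.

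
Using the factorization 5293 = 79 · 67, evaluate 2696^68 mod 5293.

Mod 79: 2696 ≡ 10; 10^68 ≡ 52 (mod 79).
Mod 67: 2696 ≡ 16; by Fermat, exponent reduces to 68 mod 66 = 2; 16^2 ≡ 55 (mod 67).
Combine by CRT: x ≡ 52 (mod 79), x ≡ 55 (mod 67) ⇒ x ≡ 1395 (mod 5293).

1395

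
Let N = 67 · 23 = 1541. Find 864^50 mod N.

1363

Mod 67: 864 ≡ 60; 60^50 ≡ 23 (mod 67).
Mod 23: 864 ≡ 13; by Fermat, exponent reduces to 50 mod 22 = 6; 13^6 ≡ 6 (mod 23).
Combine by CRT: x ≡ 23 (mod 67), x ≡ 6 (mod 23) ⇒ x ≡ 1363 (mod 1541).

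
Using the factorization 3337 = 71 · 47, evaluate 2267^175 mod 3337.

Mod 71: 2267 ≡ 66; by Fermat, exponent reduces to 175 mod 70 = 35; 66^35 ≡ 70 (mod 71).
Mod 47: 2267 ≡ 11; by Fermat, exponent reduces to 175 mod 46 = 37; 11^37 ≡ 26 (mod 47).
Combine by CRT: x ≡ 70 (mod 71), x ≡ 26 (mod 47) ⇒ x ≡ 496 (mod 3337).

496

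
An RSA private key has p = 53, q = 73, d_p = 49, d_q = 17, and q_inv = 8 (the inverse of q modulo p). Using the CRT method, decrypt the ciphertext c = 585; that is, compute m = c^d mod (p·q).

m₁ = c^(d_p) mod p: c ≡ 2 (mod 53), and 2^49 mod 53 = 20.
m₂ = c^(d_q) mod q: c ≡ 1 (mod 73), and 1^17 mod 73 = 1.
h = q_inv·(m₁ − m₂) mod p = 8·(20 − 1) mod 53 = 46.
m = m₂ + h·q = 1 + 46·73 = 3359.

3359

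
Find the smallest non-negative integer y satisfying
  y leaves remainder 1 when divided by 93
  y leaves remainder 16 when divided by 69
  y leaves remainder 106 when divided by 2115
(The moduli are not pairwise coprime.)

gcd(93, 69) = 3 and 3 | (16 − 1), so the pair is consistent; merging gives y ≡ 1396 (mod 2139), where 2139 = lcm(93, 69).
gcd(2139, 2115) = 3 and 3 | (106 − 1396), so the pair is consistent; merging gives y ≡ 1017421 (mod 1507995), where 1507995 = lcm(2139, 2115).
The solution is unique modulo lcm(93, 69, 2115) = 1507995.

1017421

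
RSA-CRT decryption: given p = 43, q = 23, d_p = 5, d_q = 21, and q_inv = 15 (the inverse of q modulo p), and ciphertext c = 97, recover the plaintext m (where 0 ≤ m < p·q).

704

m₁ = c^(d_p) mod p: c ≡ 11 (mod 43), and 11^5 mod 43 = 16.
m₂ = c^(d_q) mod q: c ≡ 5 (mod 23), and 5^21 mod 23 = 14.
h = q_inv·(m₁ − m₂) mod p = 15·(16 − 14) mod 43 = 30.
m = m₂ + h·q = 14 + 30·23 = 704.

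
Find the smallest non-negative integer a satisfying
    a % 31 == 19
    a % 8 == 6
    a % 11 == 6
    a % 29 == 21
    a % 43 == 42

Combine the congruences pairwise.
From a ≡ 19 (mod 31) write a = 19 + 31t. Substituting into a ≡ 6 (mod 8) gives 31t ≡ 3 (mod 8), and since 7⁻¹ ≡ 7 (mod 8), t ≡ 5. Hence a ≡ 19 + 31·5 = 174 (mod 248).
From a ≡ 174 (mod 248) write a = 174 + 248t. Substituting into a ≡ 6 (mod 11) gives 248t ≡ 8 (mod 11), and since 6⁻¹ ≡ 2 (mod 11), t ≡ 5. Hence a ≡ 174 + 248·5 = 1414 (mod 2728).
From a ≡ 1414 (mod 2728) write a = 1414 + 2728t. Substituting into a ≡ 21 (mod 29) gives 2728t ≡ 28 (mod 29), and since 2⁻¹ ≡ 15 (mod 29), t ≡ 14. Hence a ≡ 1414 + 2728·14 = 39606 (mod 79112).
From a ≡ 39606 (mod 79112) write a = 39606 + 79112t. Substituting into a ≡ 42 (mod 43) gives 79112t ≡ 39 (mod 43), and since 35⁻¹ ≡ 16 (mod 43), t ≡ 22. Hence a ≡ 39606 + 79112·22 = 1780070 (mod 3401816).

1780070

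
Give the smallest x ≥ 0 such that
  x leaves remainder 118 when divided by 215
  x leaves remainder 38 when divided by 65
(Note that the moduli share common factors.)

2053

Combine the congruences pairwise.
gcd(215, 65) = 5 and 5 | (38 − 118), so the pair is consistent; merging gives x ≡ 2053 (mod 2795), where 2795 = lcm(215, 65).
The solution is unique modulo lcm(215, 65) = 2795.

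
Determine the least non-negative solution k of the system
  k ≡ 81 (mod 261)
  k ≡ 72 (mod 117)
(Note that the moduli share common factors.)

1125

Combine the congruences pairwise.
gcd(261, 117) = 9 and 9 | (72 − 81), so the pair is consistent; merging gives k ≡ 1125 (mod 3393), where 3393 = lcm(261, 117).
The solution is unique modulo lcm(261, 117) = 3393.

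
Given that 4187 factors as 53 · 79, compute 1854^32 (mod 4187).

637

Mod 53: 1854 ≡ 52; 52^32 ≡ 1 (mod 53).
Mod 79: 1854 ≡ 37; 37^32 ≡ 5 (mod 79).
Combine by CRT: x ≡ 1 (mod 53), x ≡ 5 (mod 79) ⇒ x ≡ 637 (mod 4187).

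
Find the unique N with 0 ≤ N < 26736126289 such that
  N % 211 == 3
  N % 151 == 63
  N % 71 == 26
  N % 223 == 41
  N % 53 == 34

12811786229

The moduli are pairwise coprime; M = 211·151·71·223·53 = 26736126289.
M/211 = 126711499; 126711499 ≡ 91 (mod 211); 91·160 ≡ 1, so inverse 160.
M/151 = 177060439; 177060439 ≡ 104 (mod 151); 104·106 ≡ 1, so inverse 106.
M/71 = 376565159; 376565159 ≡ 45 (mod 71); 45·30 ≡ 1, so inverse 30.
M/223 = 119892943; 119892943 ≡ 115 (mod 223); 115·64 ≡ 1, so inverse 64.
M/53 = 504455213; 504455213 ≡ 47 (mod 53); 47·44 ≡ 1, so inverse 44.
N ≡ 3·126711499·160 + 63·177060439·106 + 26·376565159·30 + 41·119892943·64 + 34·504455213·44 = 2606216036262.
2606216036262 mod 26736126289 = 12811786229.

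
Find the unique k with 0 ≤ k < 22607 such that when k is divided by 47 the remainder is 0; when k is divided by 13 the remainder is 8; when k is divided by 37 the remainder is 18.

The moduli are pairwise coprime; N = 47·13·37 = 22607.
N/47 = 481; 481 ≡ 11 (mod 47); 11·30 ≡ 1, so inverse 30.
N/13 = 1739; 1739 ≡ 10 (mod 13); 10·4 ≡ 1, so inverse 4.
N/37 = 611; 611 ≡ 19 (mod 37); 19·2 ≡ 1, so inverse 2.
k ≡ 0·481·30 + 8·1739·4 + 18·611·2 = 77644.
77644 mod 22607 = 9823.

9823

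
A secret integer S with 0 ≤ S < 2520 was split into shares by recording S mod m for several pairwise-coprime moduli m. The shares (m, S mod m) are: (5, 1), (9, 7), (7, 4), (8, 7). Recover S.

The moduli are pairwise coprime; N = 5·9·7·8 = 2520.
N/5 = 504; 504 ≡ 4 (mod 5); 4·4 ≡ 1, so inverse 4.
N/9 = 280; 280 ≡ 1 (mod 9), inverse 1.
N/7 = 360; 360 ≡ 3 (mod 7); 3·5 ≡ 1, so inverse 5.
N/8 = 315; 315 ≡ 3 (mod 8); 3·3 ≡ 1, so inverse 3.
S ≡ 1·504·4 + 7·280·1 + 4·360·5 + 7·315·3 = 17791.
17791 mod 2520 = 151.

151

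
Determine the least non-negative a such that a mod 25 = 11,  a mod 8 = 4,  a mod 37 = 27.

5836

From a ≡ 11 (mod 25) write a = 11 + 25t. Substituting into a ≡ 4 (mod 8) gives 25t ≡ 1 (mod 8), and since 1⁻¹ ≡ 1 (mod 8), t ≡ 1. Hence a ≡ 11 + 25·1 = 36 (mod 200).
From a ≡ 36 (mod 200) write a = 36 + 200t. Substituting into a ≡ 27 (mod 37) gives 200t ≡ 28 (mod 37), and since 15⁻¹ ≡ 5 (mod 37), t ≡ 29. Hence a ≡ 36 + 200·29 = 5836 (mod 7400).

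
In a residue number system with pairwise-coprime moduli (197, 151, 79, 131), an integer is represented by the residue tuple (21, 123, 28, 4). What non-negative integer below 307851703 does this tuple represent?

211249425

The moduli are pairwise coprime; N = 197·151·79·131 = 307851703.
N/197 = 1562699; 1562699 ≡ 95 (mod 197); 95·56 ≡ 1, so inverse 56.
N/151 = 2038753; 2038753 ≡ 102 (mod 151); 102·114 ≡ 1, so inverse 114.
N/79 = 3896857; 3896857 ≡ 24 (mod 79); 24·56 ≡ 1, so inverse 56.
N/131 = 2350013; 2350013 ≡ 4 (mod 131); 4·33 ≡ 1, so inverse 33.
x ≡ 21·1562699·56 + 123·2038753·114 + 28·3896857·56 + 4·2350013·33 = 36845602082.
36845602082 mod 307851703 = 211249425.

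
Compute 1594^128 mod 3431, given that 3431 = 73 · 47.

Mod 73: 1594 ≡ 61; by Fermat, exponent reduces to 128 mod 72 = 56; 61^56 ≡ 2 (mod 73).
Mod 47: 1594 ≡ 43; by Fermat, exponent reduces to 128 mod 46 = 36; 43^36 ≡ 8 (mod 47).
Combine by CRT: x ≡ 2 (mod 73), x ≡ 8 (mod 47) ⇒ x ≡ 2922 (mod 3431).

2922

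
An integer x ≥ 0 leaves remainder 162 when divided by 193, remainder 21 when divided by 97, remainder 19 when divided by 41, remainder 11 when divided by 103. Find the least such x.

29157251

The moduli are pairwise coprime; N = 193·97·41·103 = 79058783.
N/193 = 409631; 409631 ≡ 85 (mod 193); 85·109 ≡ 1, so inverse 109.
N/97 = 815039; 815039 ≡ 45 (mod 97); 45·69 ≡ 1, so inverse 69.
N/41 = 1928263; 1928263 ≡ 33 (mod 41); 33·5 ≡ 1, so inverse 5.
N/103 = 767561; 767561 ≡ 5 (mod 103); 5·62 ≡ 1, so inverse 62.
x ≡ 162·409631·109 + 21·815039·69 + 19·1928263·5 + 11·767561·62 = 9120917296.
9120917296 mod 79058783 = 29157251.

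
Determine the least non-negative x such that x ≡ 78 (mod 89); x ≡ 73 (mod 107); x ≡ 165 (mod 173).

840772

The moduli are pairwise coprime; N = 89·107·173 = 1647479.
N/89 = 18511; 18511 ≡ 88 (mod 89); 88·88 ≡ 1, so inverse 88.
N/107 = 15397; 15397 ≡ 96 (mod 107); 96·68 ≡ 1, so inverse 68.
N/173 = 9523; 9523 ≡ 8 (mod 173); 8·65 ≡ 1, so inverse 65.
x ≡ 78·18511·88 + 73·15397·68 + 165·9523·65 = 305624387.
305624387 mod 1647479 = 840772.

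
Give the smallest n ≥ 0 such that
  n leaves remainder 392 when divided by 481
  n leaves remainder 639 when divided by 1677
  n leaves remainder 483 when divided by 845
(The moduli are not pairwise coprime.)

gcd(481, 1677) = 13 and 13 | (639 − 392), so the pair is consistent; merging gives n ≡ 2316 (mod 62049), where 62049 = lcm(481, 1677).
gcd(62049, 845) = 13 and 13 | (483 − 2316), so the pair is consistent; merging gives n ≡ 3290913 (mod 4033185), where 4033185 = lcm(62049, 845).
The solution is unique modulo lcm(481, 1677, 845) = 4033185.

3290913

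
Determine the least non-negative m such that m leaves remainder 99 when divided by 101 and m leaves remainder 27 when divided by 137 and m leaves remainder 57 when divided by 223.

1937481

Combine the congruences pairwise.
From m ≡ 99 (mod 101) write m = 99 + 101t. Substituting into m ≡ 27 (mod 137) gives 101t ≡ 65 (mod 137), and since 101⁻¹ ≡ 19 (mod 137), t ≡ 2. Hence m ≡ 99 + 101·2 = 301 (mod 13837).
From m ≡ 301 (mod 13837) write m = 301 + 13837t. Substituting into m ≡ 57 (mod 223) gives 13837t ≡ 202 (mod 223), and since 11⁻¹ ≡ 142 (mod 223), t ≡ 140. Hence m ≡ 301 + 13837·140 = 1937481 (mod 3085651).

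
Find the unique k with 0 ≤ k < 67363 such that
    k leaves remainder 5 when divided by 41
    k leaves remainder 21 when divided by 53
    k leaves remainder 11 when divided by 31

51378

The moduli are pairwise coprime; N = 41·53·31 = 67363.
N/41 = 1643; 1643 ≡ 3 (mod 41); 3·14 ≡ 1, so inverse 14.
N/53 = 1271; 1271 ≡ 52 (mod 53); 52·52 ≡ 1, so inverse 52.
N/31 = 2173; 2173 ≡ 3 (mod 31); 3·21 ≡ 1, so inverse 21.
k ≡ 5·1643·14 + 21·1271·52 + 11·2173·21 = 2004905.
2004905 mod 67363 = 51378.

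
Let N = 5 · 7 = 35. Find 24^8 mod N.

16

Mod 5: 24 ≡ 4; since 4 | 8, by Fermat 4^8 ≡ 1 (mod 5).
Mod 7: 24 ≡ 3; by Fermat, exponent reduces to 8 mod 6 = 2; 3^2 ≡ 2 (mod 7).
Combine by CRT: x ≡ 1 (mod 5), x ≡ 2 (mod 7) ⇒ x ≡ 16 (mod 35).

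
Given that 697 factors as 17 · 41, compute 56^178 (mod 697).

Mod 17: 56 ≡ 5; by Fermat, exponent reduces to 178 mod 16 = 2; 5^2 ≡ 8 (mod 17).
Mod 41: 56 ≡ 15; by Fermat, exponent reduces to 178 mod 40 = 18; 15^18 ≡ 2 (mod 41).
Combine by CRT: x ≡ 8 (mod 17), x ≡ 2 (mod 41) ⇒ x ≡ 535 (mod 697).

535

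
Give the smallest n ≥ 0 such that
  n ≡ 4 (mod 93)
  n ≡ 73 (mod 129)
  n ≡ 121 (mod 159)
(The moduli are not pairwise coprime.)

117463

gcd(93, 129) = 3 and 3 | (73 − 4), so the pair is consistent; merging gives n ≡ 1492 (mod 3999), where 3999 = lcm(93, 129).
gcd(3999, 159) = 3 and 3 | (121 − 1492), so the pair is consistent; merging gives n ≡ 117463 (mod 211947), where 211947 = lcm(3999, 159).
The solution is unique modulo lcm(93, 129, 159) = 211947.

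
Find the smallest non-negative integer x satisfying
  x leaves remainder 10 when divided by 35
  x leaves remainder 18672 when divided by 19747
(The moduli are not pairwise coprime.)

gcd(35, 19747) = 7 and 7 | (18672 − 10), so the pair is consistent; merging gives x ≡ 97660 (mod 98735), where 98735 = lcm(35, 19747).
The solution is unique modulo lcm(35, 19747) = 98735.

97660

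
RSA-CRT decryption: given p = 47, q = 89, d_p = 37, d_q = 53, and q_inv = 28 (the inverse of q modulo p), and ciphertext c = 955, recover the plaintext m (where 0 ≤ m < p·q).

m₁ = c^(d_p) mod p: c ≡ 15 (mod 47), and 15^37 mod 47 = 45.
m₂ = c^(d_q) mod q: c ≡ 65 (mod 89), and 65^53 mod 89 = 3.
h = q_inv·(m₁ − m₂) mod p = 28·(45 − 3) mod 47 = 1.
m = m₂ + h·q = 3 + 1·89 = 92.

92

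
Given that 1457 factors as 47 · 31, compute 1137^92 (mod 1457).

Mod 47: 1137 ≡ 9; since 46 | 92, by Fermat 9^92 ≡ 1 (mod 47).
Mod 31: 1137 ≡ 21; by Fermat, exponent reduces to 92 mod 30 = 2; 21^2 ≡ 7 (mod 31).
Combine by CRT: x ≡ 1 (mod 47), x ≡ 7 (mod 31) ⇒ x ≡ 565 (mod 1457).

565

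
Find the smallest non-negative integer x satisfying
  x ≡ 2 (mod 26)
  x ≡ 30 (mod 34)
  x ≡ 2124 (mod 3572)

gcd(26, 34) = 2 and 2 | (30 − 2), so the pair is consistent; merging gives x ≡ 132 (mod 442), where 442 = lcm(26, 34).
gcd(442, 3572) = 2 and 2 | (2124 − 132), so the pair is consistent; merging gives x ≡ 330748 (mod 789412), where 789412 = lcm(442, 3572).
The solution is unique modulo lcm(26, 34, 3572) = 789412.

330748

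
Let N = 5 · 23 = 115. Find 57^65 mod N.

Mod 5: 57 ≡ 2; by Fermat, exponent reduces to 65 mod 4 = 1; 2^1 ≡ 2 (mod 5).
Mod 23: 57 ≡ 11; by Fermat, exponent reduces to 65 mod 22 = 21; 11^21 ≡ 21 (mod 23).
Combine by CRT: x ≡ 2 (mod 5), x ≡ 21 (mod 23) ⇒ x ≡ 67 (mod 115).

67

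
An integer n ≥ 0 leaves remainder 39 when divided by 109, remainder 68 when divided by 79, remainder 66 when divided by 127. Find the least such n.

117541

The moduli are pairwise coprime; M = 109·79·127 = 1093597.
M/109 = 10033; 10033 ≡ 5 (mod 109); 5·22 ≡ 1, so inverse 22.
M/79 = 13843; 13843 ≡ 18 (mod 79); 18·22 ≡ 1, so inverse 22.
M/127 = 8611; 8611 ≡ 102 (mod 127); 102·66 ≡ 1, so inverse 66.
n ≡ 39·10033·22 + 68·13843·22 + 66·8611·66 = 66826958.
66826958 mod 1093597 = 117541.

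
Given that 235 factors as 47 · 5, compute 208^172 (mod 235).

Mod 47: 208 ≡ 20; by Fermat, exponent reduces to 172 mod 46 = 34; 20^34 ≡ 17 (mod 47).
Mod 5: 208 ≡ 3; since 4 | 172, by Fermat 3^172 ≡ 1 (mod 5).
Combine by CRT: x ≡ 17 (mod 47), x ≡ 1 (mod 5) ⇒ x ≡ 111 (mod 235).

111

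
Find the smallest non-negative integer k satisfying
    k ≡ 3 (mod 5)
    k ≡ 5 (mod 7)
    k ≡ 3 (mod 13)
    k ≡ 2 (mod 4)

The moduli are pairwise coprime; N = 5·7·13·4 = 1820.
N/5 = 364; 364 ≡ 4 (mod 5); 4·4 ≡ 1, so inverse 4.
N/7 = 260; 260 ≡ 1 (mod 7), inverse 1.
N/13 = 140; 140 ≡ 10 (mod 13); 10·4 ≡ 1, so inverse 4.
N/4 = 455; 455 ≡ 3 (mod 4); 3·3 ≡ 1, so inverse 3.
k ≡ 3·364·4 + 5·260·1 + 3·140·4 + 2·455·3 = 10078.
10078 mod 1820 = 978.

978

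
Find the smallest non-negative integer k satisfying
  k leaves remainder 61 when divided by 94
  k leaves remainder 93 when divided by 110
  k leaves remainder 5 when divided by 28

gcd(94, 110) = 2 and 2 | (93 − 61), so the pair is consistent; merging gives k ≡ 5043 (mod 5170), where 5170 = lcm(94, 110).
gcd(5170, 28) = 2 and 2 | (5 − 5043), so the pair is consistent; merging gives k ≡ 61913 (mod 72380), where 72380 = lcm(5170, 28).
The solution is unique modulo lcm(94, 110, 28) = 72380.

61913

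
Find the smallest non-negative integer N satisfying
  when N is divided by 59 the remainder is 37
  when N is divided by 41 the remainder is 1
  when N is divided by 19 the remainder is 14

45880

The moduli are pairwise coprime; M = 59·41·19 = 45961.
M/59 = 779; 779 ≡ 12 (mod 59); 12·5 ≡ 1, so inverse 5.
M/41 = 1121; 1121 ≡ 14 (mod 41); 14·3 ≡ 1, so inverse 3.
M/19 = 2419; 2419 ≡ 6 (mod 19); 6·16 ≡ 1, so inverse 16.
N ≡ 37·779·5 + 1·1121·3 + 14·2419·16 = 689334.
689334 mod 45961 = 45880.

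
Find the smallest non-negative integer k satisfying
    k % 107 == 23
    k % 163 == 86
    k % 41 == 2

The moduli are pairwise coprime; N = 107·163·41 = 715081.
N/107 = 6683; 6683 ≡ 49 (mod 107); 49·83 ≡ 1, so inverse 83.
N/163 = 4387; 4387 ≡ 149 (mod 163); 149·128 ≡ 1, so inverse 128.
N/41 = 17441; 17441 ≡ 16 (mod 41); 16·18 ≡ 1, so inverse 18.
k ≡ 23·6683·83 + 86·4387·128 + 2·17441·18 = 61677819.
61677819 mod 715081 = 180853.

180853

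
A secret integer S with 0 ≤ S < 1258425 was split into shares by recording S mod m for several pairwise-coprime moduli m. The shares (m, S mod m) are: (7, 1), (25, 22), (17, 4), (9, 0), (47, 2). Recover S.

The moduli are pairwise coprime; N = 7·25·17·9·47 = 1258425.
N/7 = 179775; 179775 ≡ 1 (mod 7), inverse 1.
N/25 = 50337; 50337 ≡ 12 (mod 25); 12·23 ≡ 1, so inverse 23.
N/17 = 74025; 74025 ≡ 7 (mod 17); 7·5 ≡ 1, so inverse 5.
N/9 = 139825; 139825 ≡ 1 (mod 9), inverse 1.
N/47 = 26775; 26775 ≡ 32 (mod 47); 32·25 ≡ 1, so inverse 25.
S ≡ 1·179775·1 + 22·50337·23 + 4·74025·5 + 0·139825·1 + 2·26775·25 = 28469547.
28469547 mod 1258425 = 784197.

784197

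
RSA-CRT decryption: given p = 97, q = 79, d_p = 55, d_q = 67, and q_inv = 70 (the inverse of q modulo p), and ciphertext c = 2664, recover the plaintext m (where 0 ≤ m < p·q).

5204

m₁ = c^(d_p) mod p: c ≡ 45 (mod 97), and 45^55 mod 97 = 63.
m₂ = c^(d_q) mod q: c ≡ 57 (mod 79), and 57^67 mod 79 = 69.
h = q_inv·(m₁ − m₂) mod p = 70·(63 − 69) mod 97 = 65.
m = m₂ + h·q = 69 + 65·79 = 5204.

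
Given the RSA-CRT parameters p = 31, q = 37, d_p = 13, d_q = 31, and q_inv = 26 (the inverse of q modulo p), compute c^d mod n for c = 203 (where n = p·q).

375

m₁ = c^(d_p) mod p: c ≡ 17 (mod 31), and 17^13 mod 31 = 3.
m₂ = c^(d_q) mod q: c ≡ 18 (mod 37), and 18^31 mod 37 = 5.
h = q_inv·(m₁ − m₂) mod p = 26·(3 − 5) mod 31 = 10.
m = m₂ + h·q = 5 + 10·37 = 375.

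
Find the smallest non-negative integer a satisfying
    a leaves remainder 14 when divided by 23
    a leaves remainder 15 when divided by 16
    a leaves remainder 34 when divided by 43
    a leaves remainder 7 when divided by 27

340207

The moduli are pairwise coprime; N = 23·16·43·27 = 427248.
N/23 = 18576; 18576 ≡ 15 (mod 23); 15·20 ≡ 1, so inverse 20.
N/16 = 26703; 26703 ≡ 15 (mod 16); 15·15 ≡ 1, so inverse 15.
N/43 = 9936; 9936 ≡ 3 (mod 43); 3·29 ≡ 1, so inverse 29.
N/27 = 15824; 15824 ≡ 2 (mod 27); 2·14 ≡ 1, so inverse 14.
a ≡ 14·18576·20 + 15·26703·15 + 34·9936·29 + 7·15824·14 = 22557103.
22557103 mod 427248 = 340207.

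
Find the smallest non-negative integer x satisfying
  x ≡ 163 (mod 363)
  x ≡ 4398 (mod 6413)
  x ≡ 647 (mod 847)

55702

gcd(363, 6413) = 121 and 121 | (4398 − 163), so the pair is consistent; merging gives x ≡ 17224 (mod 19239), where 19239 = lcm(363, 6413).
gcd(19239, 847) = 121 and 121 | (647 − 17224), so the pair is consistent; merging gives x ≡ 55702 (mod 134673), where 134673 = lcm(19239, 847).
The solution is unique modulo lcm(363, 6413, 847) = 134673.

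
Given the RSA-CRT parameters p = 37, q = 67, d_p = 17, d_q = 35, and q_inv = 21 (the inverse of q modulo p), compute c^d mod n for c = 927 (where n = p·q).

m₁ = c^(d_p) mod p: c ≡ 2 (mod 37), and 2^17 mod 37 = 18.
m₂ = c^(d_q) mod q: c ≡ 56 (mod 67), and 56^35 mod 67 = 54.
h = q_inv·(m₁ − m₂) mod p = 21·(18 − 54) mod 37 = 21.
m = m₂ + h·q = 54 + 21·67 = 1461.

1461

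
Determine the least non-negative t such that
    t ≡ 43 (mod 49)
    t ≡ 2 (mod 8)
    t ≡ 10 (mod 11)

2738

The moduli are pairwise coprime; N = 49·8·11 = 4312.
N/49 = 88; 88 ≡ 39 (mod 49); 39·44 ≡ 1, so inverse 44.
N/8 = 539; 539 ≡ 3 (mod 8); 3·3 ≡ 1, so inverse 3.
N/11 = 392; 392 ≡ 7 (mod 11); 7·8 ≡ 1, so inverse 8.
t ≡ 43·88·44 + 2·539·3 + 10·392·8 = 201090.
201090 mod 4312 = 2738.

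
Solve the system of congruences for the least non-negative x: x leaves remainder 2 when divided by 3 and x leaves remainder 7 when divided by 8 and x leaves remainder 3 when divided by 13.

From x ≡ 2 (mod 3) write x = 2 + 3t. Substituting into x ≡ 7 (mod 8) gives 3t ≡ 5 (mod 8), and since 3⁻¹ ≡ 3 (mod 8), t ≡ 7. Hence x ≡ 2 + 3·7 = 23 (mod 24).
From x ≡ 23 (mod 24) write x = 23 + 24t. Substituting into x ≡ 3 (mod 13) gives 24t ≡ 6 (mod 13), and since 11⁻¹ ≡ 6 (mod 13), t ≡ 10. Hence x ≡ 23 + 24·10 = 263 (mod 312).

263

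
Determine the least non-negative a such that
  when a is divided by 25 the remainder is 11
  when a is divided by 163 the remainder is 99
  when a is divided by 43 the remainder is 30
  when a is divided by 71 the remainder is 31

6409911

The moduli are pairwise coprime; N = 25·163·43·71 = 12440975.
N/25 = 497639; 497639 ≡ 14 (mod 25); 14·9 ≡ 1, so inverse 9.
N/163 = 76325; 76325 ≡ 41 (mod 163); 41·4 ≡ 1, so inverse 4.
N/43 = 289325; 289325 ≡ 21 (mod 43); 21·41 ≡ 1, so inverse 41.
N/71 = 175225; 175225 ≡ 68 (mod 71); 68·47 ≡ 1, so inverse 47.
a ≡ 11·497639·9 + 99·76325·4 + 30·289325·41 + 31·175225·47 = 690663536.
690663536 mod 12440975 = 6409911.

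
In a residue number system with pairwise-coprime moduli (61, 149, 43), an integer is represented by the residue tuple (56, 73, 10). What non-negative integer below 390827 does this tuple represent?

Combine the congruences pairwise.
From x ≡ 56 (mod 61) write x = 56 + 61t. Substituting into x ≡ 73 (mod 149) gives 61t ≡ 17 (mod 149), and since 61⁻¹ ≡ 22 (mod 149), t ≡ 76. Hence x ≡ 56 + 61·76 = 4692 (mod 9089).
From x ≡ 4692 (mod 9089) write x = 4692 + 9089t. Substituting into x ≡ 10 (mod 43) gives 9089t ≡ 5 (mod 43), and since 16⁻¹ ≡ 35 (mod 43), t ≡ 3. Hence x ≡ 4692 + 9089·3 = 31959 (mod 390827).

31959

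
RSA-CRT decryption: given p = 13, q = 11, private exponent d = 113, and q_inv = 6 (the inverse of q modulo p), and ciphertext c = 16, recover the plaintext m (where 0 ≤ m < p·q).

d_p = d mod (p−1) = 113 mod 12 = 5; d_q = d mod (q−1) = 3.
m₁ = c^(d_p) mod p: c ≡ 3 (mod 13), and 3^5 mod 13 = 9.
m₂ = c^(d_q) mod q: c ≡ 5 (mod 11), and 5^3 mod 11 = 4.
h = q_inv·(m₁ − m₂) mod p = 6·(9 − 4) mod 13 = 4.
m = m₂ + h·q = 4 + 4·11 = 48.

48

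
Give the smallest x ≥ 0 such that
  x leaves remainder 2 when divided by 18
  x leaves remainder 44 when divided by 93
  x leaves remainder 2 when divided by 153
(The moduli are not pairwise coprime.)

gcd(18, 93) = 3 and 3 | (44 − 2), so the pair is consistent; merging gives x ≡ 416 (mod 558), where 558 = lcm(18, 93).
gcd(558, 153) = 9 and 9 | (2 − 416), so the pair is consistent; merging gives x ≡ 1532 (mod 9486), where 9486 = lcm(558, 153).
The solution is unique modulo lcm(18, 93, 153) = 9486.

1532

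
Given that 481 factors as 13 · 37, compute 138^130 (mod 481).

454

Mod 13: 138 ≡ 8; by Fermat, exponent reduces to 130 mod 12 = 10; 8^10 ≡ 12 (mod 13).
Mod 37: 138 ≡ 27; by Fermat, exponent reduces to 130 mod 36 = 22; 27^22 ≡ 10 (mod 37).
Combine by CRT: x ≡ 12 (mod 13), x ≡ 10 (mod 37) ⇒ x ≡ 454 (mod 481).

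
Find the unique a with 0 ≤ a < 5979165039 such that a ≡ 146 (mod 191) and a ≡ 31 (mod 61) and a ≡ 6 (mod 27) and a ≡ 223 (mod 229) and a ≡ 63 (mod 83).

1748379957

The moduli are pairwise coprime; N = 191·61·27·229·83 = 5979165039.
N/191 = 31304529; 31304529 ≡ 11 (mod 191); 11·139 ≡ 1, so inverse 139.
N/61 = 98019099; 98019099 ≡ 29 (mod 61); 29·40 ≡ 1, so inverse 40.
N/27 = 221450557; 221450557 ≡ 13 (mod 27); 13·25 ≡ 1, so inverse 25.
N/229 = 26109891; 26109891 ≡ 227 (mod 229); 227·114 ≡ 1, so inverse 114.
N/83 = 72038133; 72038133 ≡ 26 (mod 83); 26·16 ≡ 1, so inverse 16.
a ≡ 146·31304529·139 + 31·98019099·40 + 6·221450557·25 + 223·26109891·114 + 63·72038133·16 = 1526435464902.
1526435464902 mod 5979165039 = 1748379957.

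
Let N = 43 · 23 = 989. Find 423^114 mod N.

Mod 43: 423 ≡ 36; by Fermat, exponent reduces to 114 mod 42 = 30; 36^30 ≡ 1 (mod 43).
Mod 23: 423 ≡ 9; by Fermat, exponent reduces to 114 mod 22 = 4; 9^4 ≡ 6 (mod 23).
Combine by CRT: x ≡ 1 (mod 43), x ≡ 6 (mod 23) ⇒ x ≡ 259 (mod 989).

259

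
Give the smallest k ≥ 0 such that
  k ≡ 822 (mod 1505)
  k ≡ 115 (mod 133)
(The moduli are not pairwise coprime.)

gcd(1505, 133) = 7 and 7 | (115 − 822), so the pair is consistent; merging gives k ≡ 27912 (mod 28595), where 28595 = lcm(1505, 133).
The solution is unique modulo lcm(1505, 133) = 28595.

27912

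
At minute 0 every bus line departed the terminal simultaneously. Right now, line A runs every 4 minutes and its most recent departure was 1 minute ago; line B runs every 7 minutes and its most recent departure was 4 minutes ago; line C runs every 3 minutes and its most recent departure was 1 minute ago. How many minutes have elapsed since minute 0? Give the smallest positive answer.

25

From t ≡ 1 (mod 4) write t = 1 + 4s. Substituting into t ≡ 4 (mod 7) gives 4s ≡ 3 (mod 7), and since 4⁻¹ ≡ 2 (mod 7), s ≡ 6. Hence t ≡ 1 + 4·6 = 25 (mod 28).
From t ≡ 25 (mod 28) write t = 25 + 28s. Substituting into t ≡ 1 (mod 3) gives 28s ≡ 0 (mod 3), and since 1⁻¹ ≡ 1 (mod 3), s ≡ 0. Hence t ≡ 25 + 28·0 = 25 (mod 84).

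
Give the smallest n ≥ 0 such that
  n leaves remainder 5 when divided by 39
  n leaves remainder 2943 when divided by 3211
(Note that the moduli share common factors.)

9365

Combine the congruences pairwise.
gcd(39, 3211) = 13 and 13 | (2943 − 5), so the pair is consistent; merging gives n ≡ 9365 (mod 9633), where 9633 = lcm(39, 3211).
The solution is unique modulo lcm(39, 3211) = 9633.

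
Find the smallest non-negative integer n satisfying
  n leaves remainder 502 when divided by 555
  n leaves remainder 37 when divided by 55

3832

Combine the congruences pairwise.
gcd(555, 55) = 5 and 5 | (37 − 502), so the pair is consistent; merging gives n ≡ 3832 (mod 6105), where 6105 = lcm(555, 55).
The solution is unique modulo lcm(555, 55) = 6105.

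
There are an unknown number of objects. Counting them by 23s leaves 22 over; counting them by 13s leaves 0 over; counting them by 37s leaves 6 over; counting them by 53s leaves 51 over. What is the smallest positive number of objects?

The moduli are pairwise coprime; M = 23·13·37·53 = 586339.
M/23 = 25493; 25493 ≡ 9 (mod 23); 9·18 ≡ 1, so inverse 18.
M/13 = 45103; 45103 ≡ 6 (mod 13); 6·11 ≡ 1, so inverse 11.
M/37 = 15847; 15847 ≡ 11 (mod 37); 11·27 ≡ 1, so inverse 27.
M/53 = 11063; 11063 ≡ 39 (mod 53); 39·34 ≡ 1, so inverse 34.
N ≡ 22·25493·18 + 0·45103·11 + 6·15847·27 + 51·11063·34 = 31845684.
31845684 mod 586339 = 183378.

183378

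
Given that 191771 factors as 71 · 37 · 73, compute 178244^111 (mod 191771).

Mod 71: 178244 ≡ 34; by Fermat, exponent reduces to 111 mod 70 = 41; 34^41 ≡ 23 (mod 71).
Mod 37: 178244 ≡ 15; by Fermat, exponent reduces to 111 mod 36 = 3; 15^3 ≡ 8 (mod 37).
Mod 73: 178244 ≡ 51; by Fermat, exponent reduces to 111 mod 72 = 39; 51^39 ≡ 63 (mod 73).
Combine by CRT: x ≡ 23 (mod 71), x ≡ 8 (mod 37), x ≡ 63 (mod 73) ⇒ x ≡ 60799 (mod 191771).

60799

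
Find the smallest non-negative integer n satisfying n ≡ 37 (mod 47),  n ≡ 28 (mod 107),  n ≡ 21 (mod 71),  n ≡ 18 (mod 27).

4533939

The moduli are pairwise coprime; M = 47·107·71·27 = 9640593.
M/47 = 205119; 205119 ≡ 11 (mod 47); 11·30 ≡ 1, so inverse 30.
M/107 = 90099; 90099 ≡ 5 (mod 107); 5·43 ≡ 1, so inverse 43.
M/71 = 135783; 135783 ≡ 31 (mod 71); 31·55 ≡ 1, so inverse 55.
M/27 = 357059; 357059 ≡ 11 (mod 27); 11·5 ≡ 1, so inverse 5.
n ≡ 37·205119·30 + 28·90099·43 + 21·135783·55 + 18·357059·5 = 525125961.
525125961 mod 9640593 = 4533939.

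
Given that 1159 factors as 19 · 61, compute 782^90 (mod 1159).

609

Mod 19: 782 ≡ 3; since 18 | 90, by Fermat 3^90 ≡ 1 (mod 19).
Mod 61: 782 ≡ 50; by Fermat, exponent reduces to 90 mod 60 = 30; 50^30 ≡ 60 (mod 61).
Combine by CRT: x ≡ 1 (mod 19), x ≡ 60 (mod 61) ⇒ x ≡ 609 (mod 1159).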